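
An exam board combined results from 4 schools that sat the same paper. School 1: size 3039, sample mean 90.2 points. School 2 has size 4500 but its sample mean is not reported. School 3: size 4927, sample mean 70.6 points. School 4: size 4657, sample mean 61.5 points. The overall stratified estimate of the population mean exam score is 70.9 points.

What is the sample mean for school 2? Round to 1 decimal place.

Σ Nₕx̄ₕ = N·μ, so 4500·x̄_2 = 17123·70.9 − (3039·90.2 + 4927·70.6 + 4657·61.5).
= 1214020.7 − 908369.5 = 305651.2.
x̄_2 = 305651.2 / 4500 = 67.922... → 67.9.

67.9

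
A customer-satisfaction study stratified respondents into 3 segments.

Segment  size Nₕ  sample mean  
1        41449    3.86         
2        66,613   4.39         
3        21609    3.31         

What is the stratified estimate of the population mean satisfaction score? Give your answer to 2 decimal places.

N = 129671; weights Wₕ = Nₕ/N = (0.3196, 0.5137, 0.1666).
x̄_st = Σ Wₕ·x̄ₕ = 0.3196·3.86 + 0.5137·4.39 + 0.1666·3.31 ≈ 4.0406...
→ 4.04.

4.04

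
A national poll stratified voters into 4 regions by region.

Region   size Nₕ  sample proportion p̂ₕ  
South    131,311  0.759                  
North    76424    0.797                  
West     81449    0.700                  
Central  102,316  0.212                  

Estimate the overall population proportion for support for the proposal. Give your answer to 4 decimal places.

Wₕ = Nₕ/N with N = 391500: 0.3354, 0.1952, 0.2080, 0.2613.
p̂_st = 0.3354·0.759 + 0.1952·0.797 + 0.2080·0.700 + 0.2613·0.212 ≈ 0.611188... → 0.6112.

0.6112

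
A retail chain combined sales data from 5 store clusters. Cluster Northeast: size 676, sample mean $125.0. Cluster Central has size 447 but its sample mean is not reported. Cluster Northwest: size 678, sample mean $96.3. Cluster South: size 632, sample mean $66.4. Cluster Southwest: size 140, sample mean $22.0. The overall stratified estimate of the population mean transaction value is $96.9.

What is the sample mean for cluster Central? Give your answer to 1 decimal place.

121.9

Σ Nₕx̄ₕ = N·μ, so 447·x̄_Central = 2573·96.9 − (676·125.0 + 678·96.3 + 632·66.4 + 140·22.0).
= 249323.7 − 194836.2 = 54487.5.
x̄_Central = 54487.5 / 447 = 121.896... → 121.9.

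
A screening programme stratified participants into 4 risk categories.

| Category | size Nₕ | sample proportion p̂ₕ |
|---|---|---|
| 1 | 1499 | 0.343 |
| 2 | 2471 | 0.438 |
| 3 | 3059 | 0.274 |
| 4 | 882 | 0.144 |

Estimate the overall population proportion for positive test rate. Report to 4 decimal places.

0.3238

Wₕ = Nₕ/N with N = 7911: 0.1895, 0.3123, 0.3867, 0.1115.
p̂_st = 0.1895·0.343 + 0.3123·0.438 + 0.3867·0.274 + 0.1115·0.144 ≈ 0.323806... → 0.3238.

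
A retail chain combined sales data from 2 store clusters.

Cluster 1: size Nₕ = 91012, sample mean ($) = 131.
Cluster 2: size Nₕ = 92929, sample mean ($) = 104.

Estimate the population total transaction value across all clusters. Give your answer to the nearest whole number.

1: 91012·131 = 11922572
2: 92929·104 = 9664616
τ̂ = Σ Nₕx̄ₕ = 21587188.

21587188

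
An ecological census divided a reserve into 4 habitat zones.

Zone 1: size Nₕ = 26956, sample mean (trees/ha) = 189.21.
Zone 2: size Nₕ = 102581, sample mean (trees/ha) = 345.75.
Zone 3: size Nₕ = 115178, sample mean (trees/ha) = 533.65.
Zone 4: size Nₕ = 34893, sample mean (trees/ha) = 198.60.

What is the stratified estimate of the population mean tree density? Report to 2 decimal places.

389.70

N = 26956 + 102581 + 115178 + 34893 = 279608.
Weight each subgroup mean by Nₕ/N and sum.
Σ Nₕx̄ₕ = 26956·189.21 + 102581·345.75 + 115178·533.65 + 34893·198.60 = 5100344.76 + 35467380.75 + 61464739.7 + 6929749.8 = 108962215.01.
Divide by N: 108962215.01 / 279608 = 389.6963... → 389.70.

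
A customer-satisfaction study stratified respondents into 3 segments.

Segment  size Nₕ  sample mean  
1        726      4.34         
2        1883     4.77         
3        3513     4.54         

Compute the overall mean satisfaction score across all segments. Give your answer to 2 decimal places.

4.59

x̄_st = (Σ Nₕx̄ₕ) / (Σ Nₕ) = (726·4.34 + 1883·4.77 + 3513·4.54) / 6122
= 28081.77 / 6122 = 4.5870... → 4.59.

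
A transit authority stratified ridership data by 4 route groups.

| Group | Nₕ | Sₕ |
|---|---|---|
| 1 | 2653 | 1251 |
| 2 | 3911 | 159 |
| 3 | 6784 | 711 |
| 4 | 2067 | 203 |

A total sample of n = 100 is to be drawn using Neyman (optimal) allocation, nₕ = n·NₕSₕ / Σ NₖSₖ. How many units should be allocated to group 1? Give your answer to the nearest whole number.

36

1: NₕSₕ = 2653·1251 = 3318903
2: NₕSₕ = 3911·159 = 621849
3: NₕSₕ = 6784·711 = 4823424
4: NₕSₕ = 2067·203 = 419601
Σ NₕSₕ = 9183777.
n_1 = 100·3318903/9183777 = 36.139... → 36.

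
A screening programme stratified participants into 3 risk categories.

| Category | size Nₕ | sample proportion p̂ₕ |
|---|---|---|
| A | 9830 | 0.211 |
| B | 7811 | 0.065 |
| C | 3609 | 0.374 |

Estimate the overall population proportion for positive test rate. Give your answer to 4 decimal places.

Wₕ = Nₕ/N with N = 21250: 0.4626, 0.3676, 0.1698.
p̂_st = 0.4626·0.211 + 0.3676·0.065 + 0.1698·0.374 ≈ 0.185017... → 0.1850.

0.1850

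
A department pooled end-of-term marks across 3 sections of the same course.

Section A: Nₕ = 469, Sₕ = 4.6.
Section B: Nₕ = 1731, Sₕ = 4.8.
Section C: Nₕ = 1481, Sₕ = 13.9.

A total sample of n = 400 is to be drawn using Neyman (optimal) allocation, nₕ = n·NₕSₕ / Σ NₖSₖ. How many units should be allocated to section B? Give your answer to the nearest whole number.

107

A: NₕSₕ = 469·4.6 = 2157.4
B: NₕSₕ = 1731·4.8 = 8308.8
C: NₕSₕ = 1481·13.9 = 20585.9
Σ NₕSₕ = 31052.1.
n_B = 400·8308.8/31052.1 = 107.030... → 107.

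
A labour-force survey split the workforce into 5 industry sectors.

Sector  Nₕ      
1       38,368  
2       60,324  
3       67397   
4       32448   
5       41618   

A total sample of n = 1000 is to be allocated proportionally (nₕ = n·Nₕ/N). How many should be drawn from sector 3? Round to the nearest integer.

N = 38368 + 60324 + 67397 + 32448 + 41618 = 240155.
n_3 = 1000·67397/240155 = 280.640... → 281.

281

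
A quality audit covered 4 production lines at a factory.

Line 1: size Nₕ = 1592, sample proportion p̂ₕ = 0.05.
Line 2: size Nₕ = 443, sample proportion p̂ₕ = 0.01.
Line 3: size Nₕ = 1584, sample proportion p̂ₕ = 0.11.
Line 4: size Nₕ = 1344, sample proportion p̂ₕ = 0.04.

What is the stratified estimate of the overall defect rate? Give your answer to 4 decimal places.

Wₕ = Nₕ/N with N = 4963: 0.3208, 0.0893, 0.3192, 0.2708.
p̂_st = 0.3208·0.05 + 0.0893·0.01 + 0.3192·0.11 + 0.2708·0.04 ≈ 0.062871... → 0.0629.

0.0629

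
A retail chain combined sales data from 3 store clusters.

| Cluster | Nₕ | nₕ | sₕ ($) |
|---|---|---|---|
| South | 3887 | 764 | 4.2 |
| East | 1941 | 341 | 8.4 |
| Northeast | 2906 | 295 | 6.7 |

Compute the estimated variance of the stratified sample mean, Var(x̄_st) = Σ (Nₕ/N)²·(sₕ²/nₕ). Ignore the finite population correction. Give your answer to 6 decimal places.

0.031638

N = 8734; Wₕ = Nₕ/N.
cluster South: (3887/8734)²·4.2²/764 = 0.004573071
cluster East: (1941/8734)²·8.4²/341 = 0.010219482
cluster Northeast: (2906/8734)²·6.7²/295 = 0.016845831
Sum = 0.031638384 → 0.031638.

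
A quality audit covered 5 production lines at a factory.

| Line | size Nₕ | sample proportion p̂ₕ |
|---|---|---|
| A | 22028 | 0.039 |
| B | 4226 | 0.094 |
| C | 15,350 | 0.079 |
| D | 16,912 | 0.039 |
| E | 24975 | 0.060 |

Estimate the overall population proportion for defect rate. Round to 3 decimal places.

0.055

Wₕ = Nₕ/N with N = 83491: 0.2638, 0.0506, 0.1839, 0.2026, 0.2991.
p̂_st = 0.2638·0.039 + 0.0506·0.094 + 0.1839·0.079 + 0.2026·0.039 + 0.2991·0.060 ≈ 0.05542... → 0.055.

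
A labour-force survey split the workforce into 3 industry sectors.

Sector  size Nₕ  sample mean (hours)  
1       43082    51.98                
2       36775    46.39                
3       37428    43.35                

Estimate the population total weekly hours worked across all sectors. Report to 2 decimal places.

5567898.41

Estimate total by summing Nₕ·x̄ₕ over strata.
43082·51.98 + 36775·46.39 + 37428·43.35 = 2239402.36 + 1705992.25 + 1622503.8 = 5567898.41.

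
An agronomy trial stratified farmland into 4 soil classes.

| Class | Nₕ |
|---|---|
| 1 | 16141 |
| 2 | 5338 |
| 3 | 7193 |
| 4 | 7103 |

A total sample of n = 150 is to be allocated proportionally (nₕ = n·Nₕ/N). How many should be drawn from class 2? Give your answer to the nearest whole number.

22

N = 16141 + 5338 + 7193 + 7103 = 35775.
n_2 = 150·5338/35775 = 22.382... → 22.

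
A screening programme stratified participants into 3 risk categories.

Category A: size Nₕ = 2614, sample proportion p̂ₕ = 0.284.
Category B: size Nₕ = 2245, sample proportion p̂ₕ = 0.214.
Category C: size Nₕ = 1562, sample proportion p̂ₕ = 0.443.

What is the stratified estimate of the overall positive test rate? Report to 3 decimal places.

0.298

N = 2614 + 2245 + 1562 = 6421.
Overall proportion = Σ (Nₕ/N)·p̂ₕ.
Σ Nₕp̂ₕ = 742.376 + 480.43 + 691.966 = 1914.772.
1914.772 / 6421 = 0.29820... → 0.298.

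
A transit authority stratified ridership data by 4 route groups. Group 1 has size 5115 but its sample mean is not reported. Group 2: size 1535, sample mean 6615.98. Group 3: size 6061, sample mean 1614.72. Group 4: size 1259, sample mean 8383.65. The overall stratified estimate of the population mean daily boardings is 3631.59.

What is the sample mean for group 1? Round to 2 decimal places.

3956.20

Σ Nₕx̄ₕ = N·μ, so 5115·x̄_1 = 13970·3631.59 − (1535·6615.98 + 6061·1614.72 + 1259·8383.65).
= 50733312.3 − 30497362.57 = 20235949.73.
x̄_1 = 20235949.73 / 5115 = 3956.1974... → 3956.20.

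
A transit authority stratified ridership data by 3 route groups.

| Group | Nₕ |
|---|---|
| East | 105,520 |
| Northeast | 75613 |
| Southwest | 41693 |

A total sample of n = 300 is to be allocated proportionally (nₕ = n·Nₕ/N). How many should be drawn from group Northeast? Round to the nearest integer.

Share of group Northeast = 75613/222826 = 0.33934.
Allocate 300 × 0.33934 = 101.801... → 102.

102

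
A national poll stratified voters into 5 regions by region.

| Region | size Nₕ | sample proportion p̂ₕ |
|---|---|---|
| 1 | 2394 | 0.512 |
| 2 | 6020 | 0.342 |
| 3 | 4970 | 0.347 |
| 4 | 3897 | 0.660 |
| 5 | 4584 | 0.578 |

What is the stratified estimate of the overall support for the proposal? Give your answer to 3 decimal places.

Wₕ = Nₕ/N with N = 21865: 0.1095, 0.2753, 0.2273, 0.1782, 0.2097.
p̂_st = 0.1095·0.512 + 0.2753·0.342 + 0.2273·0.347 + 0.1782·0.660 + 0.2097·0.578 ≈ 0.46790... → 0.468.

0.468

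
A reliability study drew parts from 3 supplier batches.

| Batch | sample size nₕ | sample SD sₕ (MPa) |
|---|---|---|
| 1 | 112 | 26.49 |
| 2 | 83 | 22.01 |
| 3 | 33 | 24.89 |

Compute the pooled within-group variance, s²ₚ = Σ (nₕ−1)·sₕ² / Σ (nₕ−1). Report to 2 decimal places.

1: (112−1)·26.49² = 111·701.7201 = 77890.9311
2: (83−1)·22.01² = 82·484.4401 = 39724.0882
3: (33−1)·24.89² = 32·619.5121 = 19824.3872
Numerator = 137439.4065; denominator = Σ(nₕ−1) = 225.
s²ₚ = 137439.4065/225 = 610.8418... → 610.84.

610.84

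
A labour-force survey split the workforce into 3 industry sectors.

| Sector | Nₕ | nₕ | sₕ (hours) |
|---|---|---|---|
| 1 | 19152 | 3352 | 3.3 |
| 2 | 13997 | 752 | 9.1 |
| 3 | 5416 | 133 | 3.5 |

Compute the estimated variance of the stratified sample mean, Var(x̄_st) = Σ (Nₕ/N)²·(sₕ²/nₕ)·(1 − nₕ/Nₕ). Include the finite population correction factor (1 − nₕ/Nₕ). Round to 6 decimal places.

0.016160

N = 38565; Wₕ = Nₕ/N.
sector 1: (19152/38565)²·3.3²/3352·(1 − 3352/19152) = 0.000661011
sector 2: (13997/38565)²·9.1²/752·(1 − 752/13997) = 0.013726670
sector 3: (5416/38565)²·3.5²/133·(1 − 133/5416) = 0.001771973
Sum = 0.016159654 → 0.016160.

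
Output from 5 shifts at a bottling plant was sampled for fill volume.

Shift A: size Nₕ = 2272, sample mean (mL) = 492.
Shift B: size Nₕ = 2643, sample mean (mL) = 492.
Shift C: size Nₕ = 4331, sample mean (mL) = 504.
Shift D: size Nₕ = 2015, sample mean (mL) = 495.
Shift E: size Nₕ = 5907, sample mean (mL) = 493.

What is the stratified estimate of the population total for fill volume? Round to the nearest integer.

8510580

Estimate total by summing Nₕ·x̄ₕ over strata.
2272·492 + 2643·492 + 4331·504 + 2015·495 + 5907·493 = 1117824 + 1300356 + 2182824 + 997425 + 2912151 = 8510580.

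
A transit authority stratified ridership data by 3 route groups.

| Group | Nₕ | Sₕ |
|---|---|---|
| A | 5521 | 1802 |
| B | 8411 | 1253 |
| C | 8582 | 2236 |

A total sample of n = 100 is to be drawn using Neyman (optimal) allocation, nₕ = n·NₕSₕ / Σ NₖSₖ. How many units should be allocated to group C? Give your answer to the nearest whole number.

Σ NₕSₕ = 5521·1802 + 8411·1253 + 8582·2236 = 39677177.
Share for C: 19189352/39677177 = 0.48364.
n_C = 100 × 0.48364 = 48.364... → 48.

48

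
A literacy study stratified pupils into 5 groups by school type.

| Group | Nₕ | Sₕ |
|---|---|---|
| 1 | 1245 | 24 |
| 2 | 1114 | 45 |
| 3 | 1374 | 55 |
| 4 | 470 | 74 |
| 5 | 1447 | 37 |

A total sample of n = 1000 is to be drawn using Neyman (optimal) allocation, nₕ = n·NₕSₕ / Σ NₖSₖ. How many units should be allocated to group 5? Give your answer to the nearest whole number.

Σ NₕSₕ = 1245·24 + 1114·45 + 1374·55 + 470·74 + 1447·37 = 243899.
Share for 5: 53539/243899 = 0.21951.
n_5 = 1000 × 0.21951 = 219.513... → 220.

220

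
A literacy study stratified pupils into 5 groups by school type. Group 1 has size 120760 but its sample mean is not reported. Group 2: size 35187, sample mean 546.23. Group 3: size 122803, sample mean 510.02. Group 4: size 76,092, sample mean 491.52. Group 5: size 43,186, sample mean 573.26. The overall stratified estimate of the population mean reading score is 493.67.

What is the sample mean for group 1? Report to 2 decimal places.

434.62

N = 120760 + 35187 + 122803 + 76092 + 43186 = 398028.
Overall total = μ·N = 493.67·398028 = 196494482.76.
Subtract the known strata: 35187·546.23 + 122803·510.02 + 76092·491.52 + 43186·573.26 = 144009727.27.
Remaining total for group 1: 196494482.76 − 144009727.27 = 52484755.49.
Divide by its size: 52484755.49 / 120760 = 434.6204... → 434.62.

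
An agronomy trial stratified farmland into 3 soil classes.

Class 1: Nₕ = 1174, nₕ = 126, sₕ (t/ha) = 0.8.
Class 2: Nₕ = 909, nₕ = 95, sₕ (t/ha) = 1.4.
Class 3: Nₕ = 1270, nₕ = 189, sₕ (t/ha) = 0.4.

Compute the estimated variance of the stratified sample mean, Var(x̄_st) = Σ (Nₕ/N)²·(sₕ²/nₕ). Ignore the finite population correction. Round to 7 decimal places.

N = 3353. Term for each stratum: Wₕ²sₕ²/nₕ.
Var(x̄_st) = 0.0006226995 + 0.0015163279 + 0.0001214503 = 0.0022604777 → 0.0022605.

0.0022605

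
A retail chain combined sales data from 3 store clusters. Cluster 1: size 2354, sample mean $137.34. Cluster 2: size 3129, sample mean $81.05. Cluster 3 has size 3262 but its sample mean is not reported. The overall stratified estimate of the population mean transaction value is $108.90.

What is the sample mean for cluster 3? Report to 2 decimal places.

115.09

N = 2354 + 3129 + 3262 = 8745.
Overall total = μ·N = 108.90·8745 = 952330.5.
Subtract the known strata: 2354·137.34 + 3129·81.05 = 576903.81.
Remaining total for cluster 3: 952330.5 − 576903.81 = 375426.69.
Divide by its size: 375426.69 / 3262 = 115.0910... → 115.09.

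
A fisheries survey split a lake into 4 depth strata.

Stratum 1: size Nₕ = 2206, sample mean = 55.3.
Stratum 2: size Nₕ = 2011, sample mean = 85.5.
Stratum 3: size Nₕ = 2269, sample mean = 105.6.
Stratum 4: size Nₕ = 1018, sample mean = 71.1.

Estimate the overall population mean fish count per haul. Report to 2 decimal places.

80.75

N = 2206 + 2011 + 2269 + 1018 = 7504.
The stratified mean weights each stratum mean by its population share Nₕ/N.
Σ Nₕx̄ₕ = 2206·55.3 + 2011·85.5 + 2269·105.6 + 1018·71.1 = 121991.8 + 171940.5 + 239606.4 + 72379.8 = 605918.5.
Divide by N: 605918.5 / 7504 = 80.7461... → 80.75.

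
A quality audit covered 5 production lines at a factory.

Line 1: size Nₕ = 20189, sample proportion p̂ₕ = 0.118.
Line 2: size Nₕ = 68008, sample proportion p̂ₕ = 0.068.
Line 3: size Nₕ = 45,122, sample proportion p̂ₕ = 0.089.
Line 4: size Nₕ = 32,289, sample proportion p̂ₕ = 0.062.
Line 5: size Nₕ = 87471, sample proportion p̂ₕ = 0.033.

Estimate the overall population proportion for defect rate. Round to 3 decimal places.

Wₕ = Nₕ/N with N = 253079: 0.0798, 0.2687, 0.1783, 0.1276, 0.3456.
p̂_st = 0.0798·0.118 + 0.2687·0.068 + 0.1783·0.089 + 0.1276·0.062 + 0.3456·0.033 ≈ 0.06287... → 0.063.

0.063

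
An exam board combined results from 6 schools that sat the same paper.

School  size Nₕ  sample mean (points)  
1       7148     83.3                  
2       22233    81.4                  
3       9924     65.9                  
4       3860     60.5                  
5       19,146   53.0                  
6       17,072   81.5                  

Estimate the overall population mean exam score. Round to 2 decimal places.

71.79

N = 7148 + 22233 + 9924 + 3860 + 19146 + 17072 = 79383.
The stratified mean weights each stratum mean by its population share Nₕ/N.
Σ Nₕx̄ₕ = 7148·83.3 + 22233·81.4 + 9924·65.9 + 3860·60.5 + 19146·53.0 + 17072·81.5 = 595428.4 + 1809766.2 + 653991.6 + 233530 + 1014738 + 1391368 = 5698822.2.
Divide by N: 5698822.2 / 79383 = 71.7889... → 71.79.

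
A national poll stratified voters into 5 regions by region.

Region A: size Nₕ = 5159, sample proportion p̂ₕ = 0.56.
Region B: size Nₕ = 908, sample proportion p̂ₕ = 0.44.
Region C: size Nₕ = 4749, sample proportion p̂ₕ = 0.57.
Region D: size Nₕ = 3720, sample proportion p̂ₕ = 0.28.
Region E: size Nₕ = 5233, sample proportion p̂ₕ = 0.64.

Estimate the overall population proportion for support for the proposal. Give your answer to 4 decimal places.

Wₕ = Nₕ/N with N = 19769: 0.2610, 0.0459, 0.2402, 0.1882, 0.2647.
p̂_st = 0.2610·0.56 + 0.0459·0.44 + 0.2402·0.57 + 0.1882·0.28 + 0.2647·0.64 ≈ 0.525379... → 0.5254.

0.5254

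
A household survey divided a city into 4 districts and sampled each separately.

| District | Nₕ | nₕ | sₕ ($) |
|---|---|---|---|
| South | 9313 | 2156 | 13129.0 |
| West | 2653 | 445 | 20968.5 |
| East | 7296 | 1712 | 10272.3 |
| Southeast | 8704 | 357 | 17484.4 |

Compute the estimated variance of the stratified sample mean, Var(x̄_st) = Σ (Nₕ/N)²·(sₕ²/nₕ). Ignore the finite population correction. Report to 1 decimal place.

N = 27966; Wₕ = Nₕ/N.
district South: (9313/27966)²·13129.0²/2156 = 8866.1085
district West: (2653/27966)²·20968.5²/445 = 8891.7759
district East: (7296/27966)²·10272.3²/1712 = 4195.0831
district Southeast: (8704/27966)²·17484.4²/357 = 82948.8385
Sum = 104901.8060 → 104901.8.

104901.8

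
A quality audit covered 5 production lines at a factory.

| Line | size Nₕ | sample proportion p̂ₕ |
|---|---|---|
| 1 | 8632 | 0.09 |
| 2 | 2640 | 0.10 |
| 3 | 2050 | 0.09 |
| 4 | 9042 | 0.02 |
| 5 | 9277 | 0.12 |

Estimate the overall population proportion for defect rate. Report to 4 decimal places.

Wₕ = Nₕ/N with N = 31641: 0.2728, 0.0834, 0.0648, 0.2858, 0.2932.
p̂_st = 0.2728·0.09 + 0.0834·0.10 + 0.0648·0.09 + 0.2858·0.02 + 0.2932·0.12 ≈ 0.079626... → 0.0796.

0.0796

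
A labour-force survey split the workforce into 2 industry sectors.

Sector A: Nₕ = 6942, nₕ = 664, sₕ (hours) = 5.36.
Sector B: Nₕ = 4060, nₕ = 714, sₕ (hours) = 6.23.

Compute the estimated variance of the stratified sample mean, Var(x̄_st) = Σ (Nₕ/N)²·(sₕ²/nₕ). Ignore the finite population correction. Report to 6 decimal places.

0.024629

N = 11002. Term for each stratum: Wₕ²sₕ²/nₕ.
Var(x̄_st) = 0.017226119 + 0.007402641 = 0.024628759 → 0.024629.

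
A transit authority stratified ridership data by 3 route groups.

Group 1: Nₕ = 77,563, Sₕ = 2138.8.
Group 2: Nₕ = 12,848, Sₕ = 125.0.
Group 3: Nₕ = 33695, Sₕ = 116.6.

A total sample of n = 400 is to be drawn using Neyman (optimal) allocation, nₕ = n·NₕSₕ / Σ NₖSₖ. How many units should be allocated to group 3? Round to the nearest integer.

9

Σ NₕSₕ = 77563·2138.8 + 12848·125.0 + 33695·116.6 = 171426581.4.
Share for 3: 3928837/171426581.4 = 0.02292.
n_3 = 400 × 0.02292 = 9.167... → 9.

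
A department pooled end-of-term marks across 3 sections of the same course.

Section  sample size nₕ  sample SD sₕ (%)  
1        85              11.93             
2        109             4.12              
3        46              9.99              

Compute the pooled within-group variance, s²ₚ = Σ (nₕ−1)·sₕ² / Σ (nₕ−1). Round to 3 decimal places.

Degrees of freedom: 84 + 108 + 45 = 237.
Σ(nₕ−1)sₕ² = 84·142.3249 + 108·16.9744 + 45·99.8001 = 18279.5313.
s²ₚ = 18279.5313 / 237 = 77.12882... → 77.129.

77.129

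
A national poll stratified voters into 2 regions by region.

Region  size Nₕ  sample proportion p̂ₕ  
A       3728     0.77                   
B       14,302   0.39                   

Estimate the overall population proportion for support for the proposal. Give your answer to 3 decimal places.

Wₕ = Nₕ/N with N = 18030: 0.2068, 0.7932.
p̂_st = 0.2068·0.77 + 0.7932·0.39 ≈ 0.46857... → 0.469.

0.469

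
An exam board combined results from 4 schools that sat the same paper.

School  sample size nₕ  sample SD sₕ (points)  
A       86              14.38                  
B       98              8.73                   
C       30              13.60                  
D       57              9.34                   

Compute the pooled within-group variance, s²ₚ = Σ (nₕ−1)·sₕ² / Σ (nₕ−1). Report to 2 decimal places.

A: (86−1)·14.38² = 85·206.7844 = 17576.674
B: (98−1)·8.73² = 97·76.2129 = 7392.6513
C: (30−1)·13.60² = 29·184.96 = 5363.84
D: (57−1)·9.34² = 56·87.2356 = 4885.1936
Numerator = 35218.3589; denominator = Σ(nₕ−1) = 267.
s²ₚ = 35218.3589/267 = 131.9040... → 131.90.

131.90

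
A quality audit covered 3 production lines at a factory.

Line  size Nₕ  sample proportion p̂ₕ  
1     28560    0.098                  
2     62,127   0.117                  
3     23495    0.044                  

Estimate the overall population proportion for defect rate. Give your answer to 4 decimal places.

0.0972

Wₕ = Nₕ/N with N = 114182: 0.2501, 0.5441, 0.2058.
p̂_st = 0.2501·0.098 + 0.5441·0.117 + 0.2058·0.044 ≈ 0.097227... → 0.0972.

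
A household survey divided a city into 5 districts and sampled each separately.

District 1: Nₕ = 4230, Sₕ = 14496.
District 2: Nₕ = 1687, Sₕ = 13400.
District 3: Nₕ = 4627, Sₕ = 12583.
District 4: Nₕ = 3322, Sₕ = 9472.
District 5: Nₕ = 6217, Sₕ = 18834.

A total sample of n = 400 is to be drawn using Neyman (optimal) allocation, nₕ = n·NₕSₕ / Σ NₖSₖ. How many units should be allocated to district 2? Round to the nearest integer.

1: NₕSₕ = 4230·14496 = 61318080
2: NₕSₕ = 1687·13400 = 22605800
3: NₕSₕ = 4627·12583 = 58221541
4: NₕSₕ = 3322·9472 = 31465984
5: NₕSₕ = 6217·18834 = 117090978
Σ NₕSₕ = 290702383.
n_2 = 400·22605800/290702383 = 31.105... → 31.

31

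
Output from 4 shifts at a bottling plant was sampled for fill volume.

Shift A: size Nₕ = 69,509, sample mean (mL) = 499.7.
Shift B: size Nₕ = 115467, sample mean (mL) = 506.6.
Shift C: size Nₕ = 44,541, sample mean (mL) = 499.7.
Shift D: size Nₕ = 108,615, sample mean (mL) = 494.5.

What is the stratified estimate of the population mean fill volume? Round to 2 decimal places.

500.39

x̄_st = (Σ Nₕx̄ₕ) / (Σ Nₕ) = (69509·499.7 + 115467·506.6 + 44541·499.7 + 108615·494.5) / 338132
= 169196484.7 / 338132 = 500.3859... → 500.39.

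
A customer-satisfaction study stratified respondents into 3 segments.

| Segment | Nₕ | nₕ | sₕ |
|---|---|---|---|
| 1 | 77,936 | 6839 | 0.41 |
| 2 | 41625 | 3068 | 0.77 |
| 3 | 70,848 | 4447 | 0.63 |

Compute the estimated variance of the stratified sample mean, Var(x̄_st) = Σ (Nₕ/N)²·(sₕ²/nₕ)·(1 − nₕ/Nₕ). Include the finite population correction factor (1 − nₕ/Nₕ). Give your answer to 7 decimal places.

N = 190409; Wₕ = Nₕ/N.
segment 1: (77936/190409)²·0.41²/6839·(1 − 6839/77936) = 0.0000037566
segment 2: (41625/190409)²·0.77²/3068·(1 − 3068/41625) = 0.0000085548
segment 3: (70848/190409)²·0.63²/4447·(1 − 4447/70848) = 0.0000115809
Sum = 0.0000238922 → 0.0000239.

0.0000239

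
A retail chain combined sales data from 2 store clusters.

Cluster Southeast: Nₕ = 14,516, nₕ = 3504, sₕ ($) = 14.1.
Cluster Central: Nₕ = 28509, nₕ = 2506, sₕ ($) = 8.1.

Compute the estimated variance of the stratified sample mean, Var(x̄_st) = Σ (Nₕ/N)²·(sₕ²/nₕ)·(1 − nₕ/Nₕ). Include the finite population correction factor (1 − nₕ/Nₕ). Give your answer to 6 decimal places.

0.015384

N = 43025. Term for each stratum: Wₕ²sₕ²/nₕ·(1−nₕ/Nₕ).
Var(x̄_st) = 0.004899430 + 0.010484619 = 0.015384049 → 0.015384.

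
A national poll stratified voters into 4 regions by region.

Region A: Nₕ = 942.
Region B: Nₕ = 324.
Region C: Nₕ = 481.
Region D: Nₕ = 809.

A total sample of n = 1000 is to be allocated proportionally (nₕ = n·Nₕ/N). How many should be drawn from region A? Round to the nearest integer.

N = 942 + 324 + 481 + 809 = 2556.
n_A = 1000·942/2556 = 368.545... → 369.

369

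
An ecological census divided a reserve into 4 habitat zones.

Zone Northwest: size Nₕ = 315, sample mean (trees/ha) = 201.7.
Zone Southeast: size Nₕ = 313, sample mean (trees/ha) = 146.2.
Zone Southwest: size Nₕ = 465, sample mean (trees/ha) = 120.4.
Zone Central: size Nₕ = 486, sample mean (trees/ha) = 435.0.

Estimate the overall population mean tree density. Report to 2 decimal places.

238.56

N = 1579; weights Wₕ = Nₕ/N = (0.1995, 0.1982, 0.2945, 0.3078).
x̄_st = Σ Wₕ·x̄ₕ = 0.1995·201.7 + 0.1982·146.2 + 0.2945·120.4 + 0.3078·435.0 ≈ 238.5637...
→ 238.56.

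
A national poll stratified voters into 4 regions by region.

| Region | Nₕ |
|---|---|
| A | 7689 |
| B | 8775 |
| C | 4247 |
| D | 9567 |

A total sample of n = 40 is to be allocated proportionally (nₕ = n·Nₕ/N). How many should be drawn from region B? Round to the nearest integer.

N = 7689 + 8775 + 4247 + 9567 = 30278.
n_B = 40·8775/30278 = 11.593... → 12.

12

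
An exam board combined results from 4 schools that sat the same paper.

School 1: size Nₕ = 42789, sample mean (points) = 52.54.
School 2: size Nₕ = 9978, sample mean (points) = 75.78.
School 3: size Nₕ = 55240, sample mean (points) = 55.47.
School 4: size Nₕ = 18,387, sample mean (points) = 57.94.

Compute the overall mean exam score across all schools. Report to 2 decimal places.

56.44

x̄_st = (Σ Nₕx̄ₕ) / (Σ Nₕ) = (42789·52.54 + 9978·75.78 + 55240·55.47 + 18387·57.94) / 126394
= 7133772.48 / 126394 = 56.4408... → 56.44.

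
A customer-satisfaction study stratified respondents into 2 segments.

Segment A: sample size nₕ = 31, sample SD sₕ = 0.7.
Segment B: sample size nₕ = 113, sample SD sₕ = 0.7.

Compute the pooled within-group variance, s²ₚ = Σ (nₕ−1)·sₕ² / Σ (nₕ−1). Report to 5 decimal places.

0.49000

A: (31−1)·0.7² = 30·0.49 = 14.7
B: (113−1)·0.7² = 112·0.49 = 54.88
Numerator = 69.58; denominator = Σ(nₕ−1) = 142.
s²ₚ = 69.58/142 = 0.49 → 0.49000.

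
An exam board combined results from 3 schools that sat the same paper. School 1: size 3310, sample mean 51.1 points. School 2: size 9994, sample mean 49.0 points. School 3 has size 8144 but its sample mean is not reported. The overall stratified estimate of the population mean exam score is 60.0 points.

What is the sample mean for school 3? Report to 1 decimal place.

77.1

N = 3310 + 9994 + 8144 = 21448.
Overall total = μ·N = 60.0·21448 = 1286880.
Subtract the known strata: 3310·51.1 + 9994·49.0 = 658847.
Remaining total for school 3: 1286880 − 658847 = 628033.
Divide by its size: 628033 / 8144 = 77.116... → 77.1.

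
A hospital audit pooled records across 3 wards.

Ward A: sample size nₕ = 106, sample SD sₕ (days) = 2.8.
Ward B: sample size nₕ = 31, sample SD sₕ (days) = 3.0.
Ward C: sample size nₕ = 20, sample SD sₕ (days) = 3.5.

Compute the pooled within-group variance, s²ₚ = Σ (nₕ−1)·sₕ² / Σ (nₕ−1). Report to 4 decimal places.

Degrees of freedom: 105 + 30 + 19 = 154.
Σ(nₕ−1)sₕ² = 105·7.84 + 30·9 + 19·12.25 = 1325.95.
s²ₚ = 1325.95 / 154 = 8.610065... → 8.6101.

8.6101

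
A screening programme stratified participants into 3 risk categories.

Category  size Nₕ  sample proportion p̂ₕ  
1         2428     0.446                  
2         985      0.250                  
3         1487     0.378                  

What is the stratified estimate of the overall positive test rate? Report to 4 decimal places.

Wₕ = Nₕ/N with N = 4900: 0.4955, 0.2010, 0.3035.
p̂_st = 0.4955·0.446 + 0.2010·0.250 + 0.3035·0.378 ≈ 0.385964... → 0.3860.

0.3860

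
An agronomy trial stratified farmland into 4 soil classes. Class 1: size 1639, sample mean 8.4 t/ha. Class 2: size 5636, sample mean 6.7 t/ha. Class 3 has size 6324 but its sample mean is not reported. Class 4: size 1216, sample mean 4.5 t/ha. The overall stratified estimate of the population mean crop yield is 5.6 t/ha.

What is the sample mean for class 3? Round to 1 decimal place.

4.1

N = 1639 + 5636 + 6324 + 1216 = 14815.
Overall total = μ·N = 5.6·14815 = 82964.
Subtract the known strata: 1639·8.4 + 5636·6.7 + 1216·4.5 = 57000.8.
Remaining total for class 3: 82964 − 57000.8 = 25963.2.
Divide by its size: 25963.2 / 6324 = 4.106... → 4.1.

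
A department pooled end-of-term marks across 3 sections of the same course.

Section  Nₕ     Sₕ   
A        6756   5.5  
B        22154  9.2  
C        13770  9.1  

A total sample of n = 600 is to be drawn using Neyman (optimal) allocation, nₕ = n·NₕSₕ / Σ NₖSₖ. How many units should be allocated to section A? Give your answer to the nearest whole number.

Σ NₕSₕ = 6756·5.5 + 22154·9.2 + 13770·9.1 = 366281.8.
Share for A: 37158/366281.8 = 0.10145.
n_A = 600 × 0.10145 = 60.868... → 61.

61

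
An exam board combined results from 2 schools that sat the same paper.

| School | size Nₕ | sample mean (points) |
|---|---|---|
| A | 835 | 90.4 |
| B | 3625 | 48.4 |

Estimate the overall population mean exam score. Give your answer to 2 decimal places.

x̄_st = (Σ Nₕx̄ₕ) / (Σ Nₕ) = (835·90.4 + 3625·48.4) / 4460
= 250934 / 4460 = 56.2632... → 56.26.

56.26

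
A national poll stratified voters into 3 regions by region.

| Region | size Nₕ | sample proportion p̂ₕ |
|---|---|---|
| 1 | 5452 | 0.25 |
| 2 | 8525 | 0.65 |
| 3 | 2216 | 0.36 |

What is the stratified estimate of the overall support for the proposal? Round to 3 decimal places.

N = 5452 + 8525 + 2216 = 16193.
Overall proportion = Σ (Nₕ/N)·p̂ₕ.
Σ Nₕp̂ₕ = 1363 + 5541.25 + 797.76 = 7702.01.
7702.01 / 16193 = 0.47564... → 0.476.

0.476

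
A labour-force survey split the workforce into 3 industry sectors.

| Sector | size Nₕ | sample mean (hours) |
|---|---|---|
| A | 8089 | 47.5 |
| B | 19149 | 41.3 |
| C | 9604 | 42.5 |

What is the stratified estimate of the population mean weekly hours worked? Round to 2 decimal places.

42.97

N = 8089 + 19149 + 9604 = 36842.
Weight each subgroup mean by Nₕ/N and sum.
Σ Nₕx̄ₕ = 8089·47.5 + 19149·41.3 + 9604·42.5 = 384227.5 + 790853.7 + 408170 = 1583251.2.
Divide by N: 1583251.2 / 36842 = 42.9741... → 42.97.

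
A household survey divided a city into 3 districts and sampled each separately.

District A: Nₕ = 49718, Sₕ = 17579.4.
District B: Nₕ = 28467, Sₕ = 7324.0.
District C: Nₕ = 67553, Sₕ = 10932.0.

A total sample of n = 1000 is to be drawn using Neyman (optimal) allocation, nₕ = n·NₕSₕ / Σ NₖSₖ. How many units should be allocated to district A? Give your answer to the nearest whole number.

A: NₕSₕ = 49718·17579.4 = 874012609.2
B: NₕSₕ = 28467·7324.0 = 208492308
C: NₕSₕ = 67553·10932.0 = 738489396
Σ NₕSₕ = 1820994313.2.
n_A = 1000·874012609.2/1820994313.2 = 479.964... → 480.

480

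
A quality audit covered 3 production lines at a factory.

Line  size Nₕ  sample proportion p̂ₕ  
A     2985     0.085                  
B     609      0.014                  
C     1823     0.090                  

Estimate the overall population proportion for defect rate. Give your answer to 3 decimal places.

N = 2985 + 609 + 1823 = 5417.
Overall proportion = Σ (Nₕ/N)·p̂ₕ.
Σ Nₕp̂ₕ = 253.725 + 8.526 + 164.07 = 426.321.
426.321 / 5417 = 0.07870... → 0.079.

0.079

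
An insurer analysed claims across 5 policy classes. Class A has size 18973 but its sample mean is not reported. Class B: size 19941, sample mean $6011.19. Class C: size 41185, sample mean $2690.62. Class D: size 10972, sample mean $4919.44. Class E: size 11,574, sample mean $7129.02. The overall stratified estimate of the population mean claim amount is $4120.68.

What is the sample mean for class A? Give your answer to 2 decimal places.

2940.89

N = 18973 + 19941 + 41185 + 10972 + 11574 = 102645.
Overall total = μ·N = 4120.68·102645 = 422967198.6.
Subtract the known strata: 19941·6011.19 + 41185·2690.62 + 10972·4919.44 + 11574·7129.02 = 367169697.65.
Remaining total for class A: 422967198.6 − 367169697.65 = 55797500.95.
Divide by its size: 55797500.95 / 18973 = 2940.8897... → 2940.89.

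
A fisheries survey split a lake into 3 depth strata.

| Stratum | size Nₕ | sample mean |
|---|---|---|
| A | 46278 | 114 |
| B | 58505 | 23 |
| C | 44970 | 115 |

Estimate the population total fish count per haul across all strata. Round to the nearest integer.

Population total = Σ Nₕ·x̄ₕ (each stratum's size times its mean).
46278·114 + 58505·23 + 44970·115 = 5275692 + 1345615 + 5171550 = 11792857.

11792857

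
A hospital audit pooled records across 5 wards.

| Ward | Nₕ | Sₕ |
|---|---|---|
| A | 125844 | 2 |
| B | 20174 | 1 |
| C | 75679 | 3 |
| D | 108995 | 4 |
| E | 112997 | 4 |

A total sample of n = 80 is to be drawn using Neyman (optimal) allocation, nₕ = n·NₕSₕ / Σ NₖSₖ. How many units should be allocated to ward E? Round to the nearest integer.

A: NₕSₕ = 125844·2 = 251688
B: NₕSₕ = 20174·1 = 20174
C: NₕSₕ = 75679·3 = 227037
D: NₕSₕ = 108995·4 = 435980
E: NₕSₕ = 112997·4 = 451988
Σ NₕSₕ = 1386867.
n_E = 80·451988/1386867 = 26.072... → 26.

26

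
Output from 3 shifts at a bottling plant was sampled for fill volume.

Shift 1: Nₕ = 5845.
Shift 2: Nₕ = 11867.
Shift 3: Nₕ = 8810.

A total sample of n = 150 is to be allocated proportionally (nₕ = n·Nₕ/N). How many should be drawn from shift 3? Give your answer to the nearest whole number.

N = 5845 + 11867 + 8810 = 26522.
n_3 = 150·8810/26522 = 49.827... → 50.

50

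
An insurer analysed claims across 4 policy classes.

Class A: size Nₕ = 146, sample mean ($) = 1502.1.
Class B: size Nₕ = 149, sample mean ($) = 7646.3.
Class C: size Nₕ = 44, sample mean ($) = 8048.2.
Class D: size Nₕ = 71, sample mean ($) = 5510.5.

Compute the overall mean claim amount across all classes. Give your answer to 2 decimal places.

x̄_st = (Σ Nₕx̄ₕ) / (Σ Nₕ) = (146·1502.1 + 149·7646.3 + 44·8048.2 + 71·5510.5) / 410
= 2103971.6 / 410 = 5131.6380... → 5131.64.

5131.64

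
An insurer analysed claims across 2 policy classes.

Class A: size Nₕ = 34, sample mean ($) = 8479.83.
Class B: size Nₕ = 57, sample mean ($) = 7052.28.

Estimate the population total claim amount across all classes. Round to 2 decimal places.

690294.18

A: 34·8479.83 = 288314.22
B: 57·7052.28 = 401979.96
τ̂ = Σ Nₕx̄ₕ = 690294.18.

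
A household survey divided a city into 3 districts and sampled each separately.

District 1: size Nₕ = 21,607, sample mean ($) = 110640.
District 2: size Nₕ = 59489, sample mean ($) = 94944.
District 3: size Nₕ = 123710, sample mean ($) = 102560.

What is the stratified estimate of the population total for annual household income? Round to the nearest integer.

20726419696

Estimate total by summing Nₕ·x̄ₕ over strata.
21607·110640 + 59489·94944 + 123710·102560 = 2390598480 + 5648123616 + 12687697600 = 20726419696.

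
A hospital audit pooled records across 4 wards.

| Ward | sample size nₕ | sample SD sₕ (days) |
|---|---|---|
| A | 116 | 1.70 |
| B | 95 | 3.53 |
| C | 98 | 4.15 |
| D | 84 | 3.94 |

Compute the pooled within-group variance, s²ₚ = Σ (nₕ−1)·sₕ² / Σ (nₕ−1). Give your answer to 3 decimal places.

11.472

Degrees of freedom: 115 + 94 + 97 + 83 = 389.
Σ(nₕ−1)sₕ² = 115·2.89 + 94·12.4609 + 97·17.2225 + 83·15.5236 = 4462.7159.
s²ₚ = 4462.7159 / 389 = 11.47228... → 11.472.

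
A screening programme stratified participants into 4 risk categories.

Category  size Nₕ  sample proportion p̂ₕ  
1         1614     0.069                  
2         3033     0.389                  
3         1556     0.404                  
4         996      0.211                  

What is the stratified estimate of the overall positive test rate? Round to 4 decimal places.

0.2959

N = 1614 + 3033 + 1556 + 996 = 7199.
Overall proportion = Σ (Nₕ/N)·p̂ₕ.
Σ Nₕp̂ₕ = 111.366 + 1179.837 + 628.624 + 210.156 = 2129.983.
2129.983 / 7199 = 0.295872... → 0.2959.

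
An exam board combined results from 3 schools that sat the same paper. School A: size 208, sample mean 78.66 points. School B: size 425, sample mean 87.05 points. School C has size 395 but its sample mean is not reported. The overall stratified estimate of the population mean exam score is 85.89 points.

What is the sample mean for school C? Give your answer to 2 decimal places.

N = 208 + 425 + 395 = 1028.
Overall total = μ·N = 85.89·1028 = 88294.92.
Subtract the known strata: 208·78.66 + 425·87.05 = 53357.53.
Remaining total for school C: 88294.92 − 53357.53 = 34937.39.
Divide by its size: 34937.39 / 395 = 88.4491... → 88.45.

88.45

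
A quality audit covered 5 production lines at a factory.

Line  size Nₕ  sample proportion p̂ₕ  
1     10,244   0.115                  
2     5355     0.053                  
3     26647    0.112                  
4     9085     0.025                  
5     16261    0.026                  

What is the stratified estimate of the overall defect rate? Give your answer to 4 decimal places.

0.0754

Wₕ = Nₕ/N with N = 67592: 0.1516, 0.0792, 0.3942, 0.1344, 0.2406.
p̂_st = 0.1516·0.115 + 0.0792·0.053 + 0.3942·0.112 + 0.1344·0.025 + 0.2406·0.026 ≈ 0.075397... → 0.0754.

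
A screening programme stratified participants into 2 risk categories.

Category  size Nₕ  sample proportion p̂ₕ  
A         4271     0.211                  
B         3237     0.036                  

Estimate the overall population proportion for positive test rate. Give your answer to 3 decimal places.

N = 4271 + 3237 = 7508.
Overall proportion = Σ (Nₕ/N)·p̂ₕ.
Σ Nₕp̂ₕ = 901.181 + 116.532 = 1017.713.
1017.713 / 7508 = 0.13555... → 0.136.

0.136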